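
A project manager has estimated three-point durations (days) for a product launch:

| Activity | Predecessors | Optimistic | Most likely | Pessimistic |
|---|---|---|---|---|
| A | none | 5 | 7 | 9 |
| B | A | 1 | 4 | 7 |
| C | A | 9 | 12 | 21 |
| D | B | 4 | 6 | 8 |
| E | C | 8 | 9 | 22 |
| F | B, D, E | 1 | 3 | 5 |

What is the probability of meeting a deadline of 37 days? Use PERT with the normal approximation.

te_A = (5 + 4·7 + 9)/6 = 42/6 = 7; σ²_A = ((9−5)/6)² = 0.444
te_B = (1 + 4·4 + 7)/6 = 24/6 = 4; σ²_B = ((7−1)/6)² = 1.000
te_C = (9 + 4·12 + 21)/6 = 78/6 = 13; σ²_C = ((21−9)/6)² = 4.000
te_D = (4 + 4·6 + 8)/6 = 36/6 = 6; σ²_D = ((8−4)/6)² = 0.444
te_E = (8 + 4·9 + 22)/6 = 66/6 = 11; σ²_E = ((22−8)/6)² = 5.444
te_F = (1 + 4·3 + 5)/6 = 18/6 = 3; σ²_F = ((5−1)/6)² = 0.444

Forward pass:
ES_A = 0; EF_A = 7
ES_B = 7; EF_B = 7+4 = 11
ES_C = 7; EF_C = 7+13 = 20
ES_D = 11; EF_D = 11+6 = 17
ES_E = 20; EF_E = 20+11 = 31
ES_F = max(EF_B=11, EF_D=17, EF_E=31) = 31; EF_F = 31+3 = 34
Expected project duration μ = 34 days. Critical path: A → C → E → F.

Variance along critical path = 0.444 + 4.000 + 5.444 + 0.444 = 10.333; σ = √10.333 = 3.215 days.
Z = (37 − 34) / 3.215 = 0.933
P(T ≤ 37) = Φ(0.933) ≈ 0.825

0.825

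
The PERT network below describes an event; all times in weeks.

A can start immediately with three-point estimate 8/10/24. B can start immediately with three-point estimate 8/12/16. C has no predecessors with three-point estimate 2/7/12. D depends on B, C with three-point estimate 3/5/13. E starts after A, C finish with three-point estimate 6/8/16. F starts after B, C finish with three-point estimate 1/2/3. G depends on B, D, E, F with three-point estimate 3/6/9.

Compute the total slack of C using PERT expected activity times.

5 weeks

te_A = (8 + 4·10 + 24)/6 = 72/6 = 12
te_B = (8 + 4·12 + 16)/6 = 72/6 = 12
te_C = (2 + 4·7 + 12)/6 = 42/6 = 7
te_D = (3 + 4·5 + 13)/6 = 36/6 = 6
te_E = (6 + 4·8 + 16)/6 = 54/6 = 9
te_F = (1 + 4·2 + 3)/6 = 12/6 = 2
te_G = (3 + 4·6 + 9)/6 = 36/6 = 6

Forward pass:
ES_A = 0; EF_A = 12
ES_B = 0; EF_B = 12
ES_C = 0; EF_C = 7
ES_D = max(EF_B=12, EF_C=7) = 12; EF_D = 12+6 = 18
ES_E = max(EF_A=12, EF_C=7) = 12; EF_E = 12+9 = 21
ES_F = max(EF_B=12, EF_C=7) = 12; EF_F = 12+2 = 14
ES_G = max(EF_B=12, EF_D=18, EF_E=21, EF_F=14) = 21; EF_G = 21+6 = 27
Expected project duration μ = 27 weeks. Critical path: A → E → G.

Backward pass:
LF_G = 27; LS_G = 27−6 = 21
LF_F = LS_G = 21; LS_F = 21−2 = 19
LF_E = LS_G = 21; LS_E = 21−9 = 12
LF_D = LS_G = 21; LS_D = 21−6 = 15
LF_C = min(LS_D=15, LS_E=12, LS_F=19) = 12; LS_C = 12−7 = 5
LF_B = min(LS_D=15, LS_F=19, LS_G=21) = 15; LS_B = 15−12 = 3
LF_A = LS_E = 12; LS_A = 12−12 = 0
Slack_C = LS_C − ES_C = 5 − 0 = 5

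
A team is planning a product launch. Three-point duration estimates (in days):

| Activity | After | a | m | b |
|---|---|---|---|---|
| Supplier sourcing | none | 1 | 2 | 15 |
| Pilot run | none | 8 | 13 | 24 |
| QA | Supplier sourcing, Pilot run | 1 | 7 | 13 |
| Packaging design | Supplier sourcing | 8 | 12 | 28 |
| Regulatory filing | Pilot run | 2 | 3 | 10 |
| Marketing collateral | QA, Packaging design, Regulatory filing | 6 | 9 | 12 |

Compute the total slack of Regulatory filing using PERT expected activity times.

te_Supplier sourcing = (1 + 4·2 + 15)/6 = 24/6 = 4
te_Pilot run = (8 + 4·13 + 24)/6 = 84/6 = 14
te_QA = (1 + 4·7 + 13)/6 = 42/6 = 7
te_Packaging design = (8 + 4·12 + 28)/6 = 84/6 = 14
te_Regulatory filing = (2 + 4·3 + 10)/6 = 24/6 = 4
te_Marketing collateral = (6 + 4·9 + 12)/6 = 54/6 = 9

Forward pass:
ES_Supplier sourcing = 0; EF_Supplier sourcing = 4
ES_Pilot run = 0; EF_Pilot run = 14
ES_QA = max(EF_Supplier sourcing=4, EF_Pilot run=14) = 14; EF_QA = 14+7 = 21
ES_Packaging design = 4; EF_Packaging design = 4+14 = 18
ES_Regulatory filing = 14; EF_Regulatory filing = 14+4 = 18
ES_Marketing collateral = max(EF_QA=21, EF_Packaging design=18, EF_Regulatory filing=18) = 21; EF_Marketing collateral = 21+9 = 30
Expected project duration μ = 30 days. Critical path: Pilot run → QA → Marketing collateral.

Backward pass:
LF_Marketing collateral = 30; LS_Marketing collateral = 30−9 = 21
LF_Regulatory filing = LS_Marketing collateral = 21; LS_Regulatory filing = 21−4 = 17
LF_Packaging design = LS_Marketing collateral = 21; LS_Packaging design = 21−14 = 7
LF_QA = LS_Marketing collateral = 21; LS_QA = 21−7 = 14
LF_Pilot run = min(LS_QA=14, LS_Regulatory filing=17) = 14; LS_Pilot run = 14−14 = 0
LF_Supplier sourcing = min(LS_QA=14, LS_Packaging design=7) = 7; LS_Supplier sourcing = 7−4 = 3
Slack_Regulatory filing = LS_Regulatory filing − ES_Regulatory filing = 17 − 14 = 3

3 days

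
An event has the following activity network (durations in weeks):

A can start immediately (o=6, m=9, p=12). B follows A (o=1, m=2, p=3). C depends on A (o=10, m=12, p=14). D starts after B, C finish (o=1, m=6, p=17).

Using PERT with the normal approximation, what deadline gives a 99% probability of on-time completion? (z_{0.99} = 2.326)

34.8 weeks

te_A = (6 + 4·9 + 12)/6 = 54/6 = 9; σ²_A = ((12−6)/6)² = 1.000
te_B = (1 + 4·2 + 3)/6 = 12/6 = 2; σ²_B = ((3−1)/6)² = 0.111
te_C = (10 + 4·12 + 14)/6 = 72/6 = 12; σ²_C = ((14−10)/6)² = 0.444
te_D = (1 + 4·6 + 17)/6 = 42/6 = 7; σ²_D = ((17−1)/6)² = 7.111

Forward pass:
ES_A = 0; EF_A = 9
ES_B = 9; EF_B = 9+2 = 11
ES_C = 9; EF_C = 9+12 = 21
ES_D = max(EF_B=11, EF_C=21) = 21; EF_D = 21+7 = 28
Expected project duration μ = 28 weeks. Critical path: A → C → D.

Variance along critical path = 1.000 + 0.444 + 7.111 = 8.556; σ = 2.925 weeks.
D = μ + z·σ = 28 + 2.326·2.925 = 34.8 weeks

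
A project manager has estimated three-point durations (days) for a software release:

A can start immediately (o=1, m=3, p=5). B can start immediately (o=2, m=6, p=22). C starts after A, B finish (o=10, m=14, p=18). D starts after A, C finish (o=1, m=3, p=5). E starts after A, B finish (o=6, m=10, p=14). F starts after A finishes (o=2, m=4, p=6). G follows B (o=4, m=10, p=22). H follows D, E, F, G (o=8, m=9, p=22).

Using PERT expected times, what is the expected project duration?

te_A = (1 + 4·3 + 5)/6 = 18/6 = 3
te_B = (2 + 4·6 + 22)/6 = 48/6 = 8
te_C = (10 + 4·14 + 18)/6 = 84/6 = 14
te_D = (1 + 4·3 + 5)/6 = 18/6 = 3
te_E = (6 + 4·10 + 14)/6 = 60/6 = 10
te_F = (2 + 4·4 + 6)/6 = 24/6 = 4
te_G = (4 + 4·10 + 22)/6 = 66/6 = 11
te_H = (8 + 4·9 + 22)/6 = 66/6 = 11

Forward pass:
ES_A = 0; EF_A = 3
ES_B = 0; EF_B = 8
ES_C = max(EF_A=3, EF_B=8) = 8; EF_C = 8+14 = 22
ES_D = max(EF_A=3, EF_C=22) = 22; EF_D = 22+3 = 25
ES_E = max(EF_A=3, EF_B=8) = 8; EF_E = 8+10 = 18
ES_F = 3; EF_F = 3+4 = 7
ES_G = 8; EF_G = 8+11 = 19
ES_H = max(EF_D=25, EF_E=18, EF_F=7, EF_G=19) = 25; EF_H = 25+11 = 36
Expected project duration μ = 36 days. Critical path: B → C → D → H.

36 days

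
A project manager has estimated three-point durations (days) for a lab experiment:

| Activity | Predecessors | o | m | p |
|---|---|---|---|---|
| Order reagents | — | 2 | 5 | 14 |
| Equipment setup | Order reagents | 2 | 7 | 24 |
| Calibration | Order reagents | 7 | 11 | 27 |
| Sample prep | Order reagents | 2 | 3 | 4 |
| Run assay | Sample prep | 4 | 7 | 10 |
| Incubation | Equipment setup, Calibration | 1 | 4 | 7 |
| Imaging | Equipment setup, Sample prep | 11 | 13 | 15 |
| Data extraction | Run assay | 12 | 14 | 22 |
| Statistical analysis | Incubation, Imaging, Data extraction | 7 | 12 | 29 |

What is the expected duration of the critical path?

45 days

te_Order reagents = (2 + 4·5 + 14)/6 = 36/6 = 6
te_Equipment setup = (2 + 4·7 + 24)/6 = 54/6 = 9
te_Calibration = (7 + 4·11 + 27)/6 = 78/6 = 13
te_Sample prep = (2 + 4·3 + 4)/6 = 18/6 = 3
te_Run assay = (4 + 4·7 + 10)/6 = 42/6 = 7
te_Incubation = (1 + 4·4 + 7)/6 = 24/6 = 4
te_Imaging = (11 + 4·13 + 15)/6 = 78/6 = 13
te_Data extraction = (12 + 4·14 + 22)/6 = 90/6 = 15
te_Statistical analysis = (7 + 4·12 + 29)/6 = 84/6 = 14

Forward pass:
ES_Order reagents = 0; EF_Order reagents = 6
ES_Equipment setup = 6; EF_Equipment setup = 6+9 = 15
ES_Calibration = 6; EF_Calibration = 6+13 = 19
ES_Sample prep = 6; EF_Sample prep = 6+3 = 9
ES_Run assay = 9; EF_Run assay = 9+7 = 16
ES_Incubation = max(EF_Equipment setup=15, EF_Calibration=19) = 19; EF_Incubation = 19+4 = 23
ES_Imaging = max(EF_Equipment setup=15, EF_Sample prep=9) = 15; EF_Imaging = 15+13 = 28
ES_Data extraction = 16; EF_Data extraction = 16+15 = 31
ES_Statistical analysis = max(EF_Incubation=23, EF_Imaging=28, EF_Data extraction=31) = 31; EF_Statistical analysis = 31+14 = 45
Expected project duration μ = 45 days. Critical path: Order reagents → Sample prep → Run assay → Data extraction → Statistical analysis.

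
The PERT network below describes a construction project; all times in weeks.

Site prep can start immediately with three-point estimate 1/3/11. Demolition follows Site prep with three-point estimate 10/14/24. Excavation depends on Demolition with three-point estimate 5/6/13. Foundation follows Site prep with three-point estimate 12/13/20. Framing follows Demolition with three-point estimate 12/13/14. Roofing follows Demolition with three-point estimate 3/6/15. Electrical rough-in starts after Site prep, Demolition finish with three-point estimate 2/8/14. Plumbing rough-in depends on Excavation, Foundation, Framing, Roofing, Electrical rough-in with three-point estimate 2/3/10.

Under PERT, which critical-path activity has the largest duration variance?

te_Site prep = (1 + 4·3 + 11)/6 = 24/6 = 4; σ²_Site prep = ((11−1)/6)² = 2.778
te_Demolition = (10 + 4·14 + 24)/6 = 90/6 = 15; σ²_Demolition = ((24−10)/6)² = 5.444
te_Excavation = (5 + 4·6 + 13)/6 = 42/6 = 7; σ²_Excavation = ((13−5)/6)² = 1.778
te_Foundation = (12 + 4·13 + 20)/6 = 84/6 = 14; σ²_Foundation = ((20−12)/6)² = 1.778
te_Framing = (12 + 4·13 + 14)/6 = 78/6 = 13; σ²_Framing = ((14−12)/6)² = 0.111
te_Roofing = (3 + 4·6 + 15)/6 = 42/6 = 7; σ²_Roofing = ((15−3)/6)² = 4.000
te_Electrical rough-in = (2 + 4·8 + 14)/6 = 48/6 = 8; σ²_Electrical rough-in = ((14−2)/6)² = 4.000
te_Plumbing rough-in = (2 + 4·3 + 10)/6 = 24/6 = 4; σ²_Plumbing rough-in = ((10−2)/6)² = 1.778

Forward pass:
ES_Site prep = 0; EF_Site prep = 4
ES_Demolition = 4; EF_Demolition = 4+15 = 19
ES_Excavation = 19; EF_Excavation = 19+7 = 26
ES_Foundation = 4; EF_Foundation = 4+14 = 18
ES_Framing = 19; EF_Framing = 19+13 = 32
ES_Roofing = 19; EF_Roofing = 19+7 = 26
ES_Electrical rough-in = max(EF_Site prep=4, EF_Demolition=19) = 19; EF_Electrical rough-in = 19+8 = 27
ES_Plumbing rough-in = max(EF_Excavation=26, EF_Foundation=18, EF_Framing=32, EF_Roofing=26, EF_Electrical rough-in=27) = 32; EF_Plumbing rough-in = 32+4 = 36
Expected project duration μ = 36 weeks. Critical path: Site prep → Demolition → Framing → Plumbing rough-in.

Variances on critical path: σ²_Site prep=2.778, σ²_Demolition=5.444, σ²_Framing=0.111, σ²_Plumbing rough-in=1.778.
Largest is σ²_Demolition = 5.444.

Demolition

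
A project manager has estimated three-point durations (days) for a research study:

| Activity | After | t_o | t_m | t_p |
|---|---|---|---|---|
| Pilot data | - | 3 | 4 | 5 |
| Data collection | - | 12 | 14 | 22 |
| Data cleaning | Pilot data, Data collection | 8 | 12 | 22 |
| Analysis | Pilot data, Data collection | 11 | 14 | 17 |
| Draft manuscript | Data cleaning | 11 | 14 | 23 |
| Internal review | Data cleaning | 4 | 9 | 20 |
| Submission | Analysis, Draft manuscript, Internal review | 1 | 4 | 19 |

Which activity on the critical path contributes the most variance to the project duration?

Submission

te_Pilot data = (3 + 4·4 + 5)/6 = 24/6 = 4; σ²_Pilot data = ((5−3)/6)² = 0.111
te_Data collection = (12 + 4·14 + 22)/6 = 90/6 = 15; σ²_Data collection = ((22−12)/6)² = 2.778
te_Data cleaning = (8 + 4·12 + 22)/6 = 78/6 = 13; σ²_Data cleaning = ((22−8)/6)² = 5.444
te_Analysis = (11 + 4·14 + 17)/6 = 84/6 = 14; σ²_Analysis = ((17−11)/6)² = 1.000
te_Draft manuscript = (11 + 4·14 + 23)/6 = 90/6 = 15; σ²_Draft manuscript = ((23−11)/6)² = 4.000
te_Internal review = (4 + 4·9 + 20)/6 = 60/6 = 10; σ²_Internal review = ((20−4)/6)² = 7.111
te_Submission = (1 + 4·4 + 19)/6 = 36/6 = 6; σ²_Submission = ((19−1)/6)² = 9.000

Forward pass:
ES_Pilot data = 0; EF_Pilot data = 4
ES_Data collection = 0; EF_Data collection = 15
ES_Data cleaning = max(EF_Pilot data=4, EF_Data collection=15) = 15; EF_Data cleaning = 15+13 = 28
ES_Analysis = max(EF_Pilot data=4, EF_Data collection=15) = 15; EF_Analysis = 15+14 = 29
ES_Draft manuscript = 28; EF_Draft manuscript = 28+15 = 43
ES_Internal review = 28; EF_Internal review = 28+10 = 38
ES_Submission = max(EF_Analysis=29, EF_Draft manuscript=43, EF_Internal review=38) = 43; EF_Submission = 43+6 = 49
Expected project duration μ = 49 days. Critical path: Data collection → Data cleaning → Draft manuscript → Submission.

Variances on critical path: σ²_Data collection=2.778, σ²_Data cleaning=5.444, σ²_Draft manuscript=4.000, σ²_Submission=9.000.
Largest is σ²_Submission = 9.000.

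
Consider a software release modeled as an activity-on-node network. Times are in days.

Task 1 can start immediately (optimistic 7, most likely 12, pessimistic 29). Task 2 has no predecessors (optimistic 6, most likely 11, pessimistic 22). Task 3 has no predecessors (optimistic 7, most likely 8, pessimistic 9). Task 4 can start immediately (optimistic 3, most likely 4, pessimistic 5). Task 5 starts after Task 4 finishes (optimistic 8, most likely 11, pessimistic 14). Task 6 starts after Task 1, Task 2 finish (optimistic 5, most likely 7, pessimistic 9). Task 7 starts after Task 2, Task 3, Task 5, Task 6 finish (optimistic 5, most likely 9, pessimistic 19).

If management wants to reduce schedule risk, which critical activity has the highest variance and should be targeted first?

Task 1

te_Task 1 = (7 + 4·12 + 29)/6 = 84/6 = 14; σ²_Task 1 = ((29−7)/6)² = 13.444
te_Task 2 = (6 + 4·11 + 22)/6 = 72/6 = 12; σ²_Task 2 = ((22−6)/6)² = 7.111
te_Task 3 = (7 + 4·8 + 9)/6 = 48/6 = 8; σ²_Task 3 = ((9−7)/6)² = 0.111
te_Task 4 = (3 + 4·4 + 5)/6 = 24/6 = 4; σ²_Task 4 = ((5−3)/6)² = 0.111
te_Task 5 = (8 + 4·11 + 14)/6 = 66/6 = 11; σ²_Task 5 = ((14−8)/6)² = 1.000
te_Task 6 = (5 + 4·7 + 9)/6 = 42/6 = 7; σ²_Task 6 = ((9−5)/6)² = 0.444
te_Task 7 = (5 + 4·9 + 19)/6 = 60/6 = 10; σ²_Task 7 = ((19−5)/6)² = 5.444

Forward pass:
ES_Task 1 = 0; EF_Task 1 = 14
ES_Task 2 = 0; EF_Task 2 = 12
ES_Task 3 = 0; EF_Task 3 = 8
ES_Task 4 = 0; EF_Task 4 = 4
ES_Task 5 = 4; EF_Task 5 = 4+11 = 15
ES_Task 6 = max(EF_Task 1=14, EF_Task 2=12) = 14; EF_Task 6 = 14+7 = 21
ES_Task 7 = max(EF_Task 2=12, EF_Task 3=8, EF_Task 5=15, EF_Task 6=21) = 21; EF_Task 7 = 21+10 = 31
Expected project duration μ = 31 days. Critical path: Task 1 → Task 6 → Task 7.

Variances on critical path: σ²_Task 1=13.444, σ²_Task 6=0.444, σ²_Task 7=5.444.
Largest is σ²_Task 1 = 13.444.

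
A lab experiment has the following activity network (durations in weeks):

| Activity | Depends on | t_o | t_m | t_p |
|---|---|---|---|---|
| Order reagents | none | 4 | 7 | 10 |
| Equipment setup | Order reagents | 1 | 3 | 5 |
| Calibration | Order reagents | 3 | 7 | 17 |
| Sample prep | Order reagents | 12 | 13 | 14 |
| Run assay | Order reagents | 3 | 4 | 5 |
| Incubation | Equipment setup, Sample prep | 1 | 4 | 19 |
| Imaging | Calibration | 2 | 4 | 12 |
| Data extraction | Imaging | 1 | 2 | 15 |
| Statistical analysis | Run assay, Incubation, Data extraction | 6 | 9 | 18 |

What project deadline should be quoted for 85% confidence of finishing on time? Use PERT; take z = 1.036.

39.9 weeks

te_Order reagents = (4 + 4·7 + 10)/6 = 42/6 = 7; σ²_Order reagents = ((10−4)/6)² = 1.000
te_Equipment setup = (1 + 4·3 + 5)/6 = 18/6 = 3; σ²_Equipment setup = ((5−1)/6)² = 0.444
te_Calibration = (3 + 4·7 + 17)/6 = 48/6 = 8; σ²_Calibration = ((17−3)/6)² = 5.444
te_Sample prep = (12 + 4·13 + 14)/6 = 78/6 = 13; σ²_Sample prep = ((14−12)/6)² = 0.111
te_Run assay = (3 + 4·4 + 5)/6 = 24/6 = 4; σ²_Run assay = ((5−3)/6)² = 0.111
te_Incubation = (1 + 4·4 + 19)/6 = 36/6 = 6; σ²_Incubation = ((19−1)/6)² = 9.000
te_Imaging = (2 + 4·4 + 12)/6 = 30/6 = 5; σ²_Imaging = ((12−2)/6)² = 2.778
te_Data extraction = (1 + 4·2 + 15)/6 = 24/6 = 4; σ²_Data extraction = ((15−1)/6)² = 5.444
te_Statistical analysis = (6 + 4·9 + 18)/6 = 60/6 = 10; σ²_Statistical analysis = ((18−6)/6)² = 4.000

Forward pass:
ES_Order reagents = 0; EF_Order reagents = 7
ES_Equipment setup = 7; EF_Equipment setup = 7+3 = 10
ES_Calibration = 7; EF_Calibration = 7+8 = 15
ES_Sample prep = 7; EF_Sample prep = 7+13 = 20
ES_Run assay = 7; EF_Run assay = 7+4 = 11
ES_Incubation = max(EF_Equipment setup=10, EF_Sample prep=20) = 20; EF_Incubation = 20+6 = 26
ES_Imaging = 15; EF_Imaging = 15+5 = 20
ES_Data extraction = 20; EF_Data extraction = 20+4 = 24
ES_Statistical analysis = max(EF_Run assay=11, EF_Incubation=26, EF_Data extraction=24) = 26; EF_Statistical analysis = 26+10 = 36
Expected project duration μ = 36 weeks. Critical path: Order reagents → Sample prep → Incubation → Statistical analysis.

Variance along critical path = 1.000 + 0.111 + 9.000 + 4.000 = 14.111; σ = 3.756 weeks.
D = μ + z·σ = 36 + 1.036·3.756 = 39.9 weeks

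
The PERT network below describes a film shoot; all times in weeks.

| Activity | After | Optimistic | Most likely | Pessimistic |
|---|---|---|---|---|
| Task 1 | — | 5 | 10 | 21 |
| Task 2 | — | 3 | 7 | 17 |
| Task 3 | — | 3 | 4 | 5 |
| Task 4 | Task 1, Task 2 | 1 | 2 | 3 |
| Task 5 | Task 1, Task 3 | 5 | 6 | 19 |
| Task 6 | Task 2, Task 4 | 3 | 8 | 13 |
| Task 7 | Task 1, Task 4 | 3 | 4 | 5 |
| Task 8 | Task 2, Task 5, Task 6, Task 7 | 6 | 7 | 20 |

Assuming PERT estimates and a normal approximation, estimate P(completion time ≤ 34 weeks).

te_Task 1 = (5 + 4·10 + 21)/6 = 66/6 = 11; σ²_Task 1 = ((21−5)/6)² = 7.111
te_Task 2 = (3 + 4·7 + 17)/6 = 48/6 = 8; σ²_Task 2 = ((17−3)/6)² = 5.444
te_Task 3 = (3 + 4·4 + 5)/6 = 24/6 = 4; σ²_Task 3 = ((5−3)/6)² = 0.111
te_Task 4 = (1 + 4·2 + 3)/6 = 12/6 = 2; σ²_Task 4 = ((3−1)/6)² = 0.111
te_Task 5 = (5 + 4·6 + 19)/6 = 48/6 = 8; σ²_Task 5 = ((19−5)/6)² = 5.444
te_Task 6 = (3 + 4·8 + 13)/6 = 48/6 = 8; σ²_Task 6 = ((13−3)/6)² = 2.778
te_Task 7 = (3 + 4·4 + 5)/6 = 24/6 = 4; σ²_Task 7 = ((5−3)/6)² = 0.111
te_Task 8 = (6 + 4·7 + 20)/6 = 54/6 = 9; σ²_Task 8 = ((20−6)/6)² = 5.444

Forward pass:
ES_Task 1 = 0; EF_Task 1 = 11
ES_Task 2 = 0; EF_Task 2 = 8
ES_Task 3 = 0; EF_Task 3 = 4
ES_Task 4 = max(EF_Task 1=11, EF_Task 2=8) = 11; EF_Task 4 = 11+2 = 13
ES_Task 5 = max(EF_Task 1=11, EF_Task 3=4) = 11; EF_Task 5 = 11+8 = 19
ES_Task 6 = max(EF_Task 2=8, EF_Task 4=13) = 13; EF_Task 6 = 13+8 = 21
ES_Task 7 = max(EF_Task 1=11, EF_Task 4=13) = 13; EF_Task 7 = 13+4 = 17
ES_Task 8 = max(EF_Task 2=8, EF_Task 5=19, EF_Task 6=21, EF_Task 7=17) = 21; EF_Task 8 = 21+9 = 30
Expected project duration μ = 30 weeks. Critical path: Task 1 → Task 4 → Task 6 → Task 8.

Variance along critical path = 7.111 + 0.111 + 2.778 + 5.444 = 15.444; σ = √15.444 = 3.930 weeks.
Z = (34 − 30) / 3.930 = 1.018
P(T ≤ 34) = Φ(1.018) ≈ 0.846

0.846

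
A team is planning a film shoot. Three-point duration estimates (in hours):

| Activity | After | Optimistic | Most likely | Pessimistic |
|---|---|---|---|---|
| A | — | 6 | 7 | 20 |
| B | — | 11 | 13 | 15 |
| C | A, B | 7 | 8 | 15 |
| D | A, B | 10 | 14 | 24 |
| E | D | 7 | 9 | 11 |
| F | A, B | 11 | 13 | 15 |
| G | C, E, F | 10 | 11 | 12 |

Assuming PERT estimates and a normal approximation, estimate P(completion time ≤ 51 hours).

0.881

te_A = (6 + 4·7 + 20)/6 = 54/6 = 9; σ²_A = ((20−6)/6)² = 5.444
te_B = (11 + 4·13 + 15)/6 = 78/6 = 13; σ²_B = ((15−11)/6)² = 0.444
te_C = (7 + 4·8 + 15)/6 = 54/6 = 9; σ²_C = ((15−7)/6)² = 1.778
te_D = (10 + 4·14 + 24)/6 = 90/6 = 15; σ²_D = ((24−10)/6)² = 5.444
te_E = (7 + 4·9 + 11)/6 = 54/6 = 9; σ²_E = ((11−7)/6)² = 0.444
te_F = (11 + 4·13 + 15)/6 = 78/6 = 13; σ²_F = ((15−11)/6)² = 0.444
te_G = (10 + 4·11 + 12)/6 = 66/6 = 11; σ²_G = ((12−10)/6)² = 0.111

Forward pass:
ES_A = 0; EF_A = 9
ES_B = 0; EF_B = 13
ES_C = max(EF_A=9, EF_B=13) = 13; EF_C = 13+9 = 22
ES_D = max(EF_A=9, EF_B=13) = 13; EF_D = 13+15 = 28
ES_E = 28; EF_E = 28+9 = 37
ES_F = max(EF_A=9, EF_B=13) = 13; EF_F = 13+13 = 26
ES_G = max(EF_C=22, EF_E=37, EF_F=26) = 37; EF_G = 37+11 = 48
Expected project duration μ = 48 hours. Critical path: B → D → E → G.

Variance along critical path = 0.444 + 5.444 + 0.444 + 0.111 = 6.444; σ = √6.444 = 2.539 hours.
Z = (51 − 48) / 2.539 = 1.182
P(T ≤ 51) = Φ(1.182) ≈ 0.881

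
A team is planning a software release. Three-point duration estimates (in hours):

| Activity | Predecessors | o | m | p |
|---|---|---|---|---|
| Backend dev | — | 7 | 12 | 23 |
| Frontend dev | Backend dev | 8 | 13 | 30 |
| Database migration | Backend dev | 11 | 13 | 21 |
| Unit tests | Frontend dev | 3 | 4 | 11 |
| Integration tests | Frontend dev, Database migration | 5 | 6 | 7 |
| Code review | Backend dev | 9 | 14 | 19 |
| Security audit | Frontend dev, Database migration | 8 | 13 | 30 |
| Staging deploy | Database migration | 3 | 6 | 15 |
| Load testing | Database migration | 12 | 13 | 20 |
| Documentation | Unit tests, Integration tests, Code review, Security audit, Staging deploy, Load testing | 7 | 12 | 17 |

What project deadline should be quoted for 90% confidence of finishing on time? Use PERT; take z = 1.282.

62.8 hours

te_Backend dev = (7 + 4·12 + 23)/6 = 78/6 = 13; σ²_Backend dev = ((23−7)/6)² = 7.111
te_Frontend dev = (8 + 4·13 + 30)/6 = 90/6 = 15; σ²_Frontend dev = ((30−8)/6)² = 13.444
te_Database migration = (11 + 4·13 + 21)/6 = 84/6 = 14; σ²_Database migration = ((21−11)/6)² = 2.778
te_Unit tests = (3 + 4·4 + 11)/6 = 30/6 = 5; σ²_Unit tests = ((11−3)/6)² = 1.778
te_Integration tests = (5 + 4·6 + 7)/6 = 36/6 = 6; σ²_Integration tests = ((7−5)/6)² = 0.111
te_Code review = (9 + 4·14 + 19)/6 = 84/6 = 14; σ²_Code review = ((19−9)/6)² = 2.778
te_Security audit = (8 + 4·13 + 30)/6 = 90/6 = 15; σ²_Security audit = ((30−8)/6)² = 13.444
te_Staging deploy = (3 + 4·6 + 15)/6 = 42/6 = 7; σ²_Staging deploy = ((15−3)/6)² = 4.000
te_Load testing = (12 + 4·13 + 20)/6 = 84/6 = 14; σ²_Load testing = ((20−12)/6)² = 1.778
te_Documentation = (7 + 4·12 + 17)/6 = 72/6 = 12; σ²_Documentation = ((17−7)/6)² = 2.778

Forward pass:
ES_Backend dev = 0; EF_Backend dev = 13
ES_Frontend dev = 13; EF_Frontend dev = 13+15 = 28
ES_Database migration = 13; EF_Database migration = 13+14 = 27
ES_Unit tests = 28; EF_Unit tests = 28+5 = 33
ES_Integration tests = max(EF_Frontend dev=28, EF_Database migration=27) = 28; EF_Integration tests = 28+6 = 34
ES_Code review = 13; EF_Code review = 13+14 = 27
ES_Security audit = max(EF_Frontend dev=28, EF_Database migration=27) = 28; EF_Security audit = 28+15 = 43
ES_Staging deploy = 27; EF_Staging deploy = 27+7 = 34
ES_Load testing = 27; EF_Load testing = 27+14 = 41
ES_Documentation = max(EF_Unit tests=33, EF_Integration tests=34, EF_Code review=27, EF_Security audit=43, EF_Staging deploy=34, EF_Load testing=41) = 43; EF_Documentation = 43+12 = 55
Expected project duration μ = 55 hours. Critical path: Backend dev → Frontend dev → Security audit → Documentation.

Variance along critical path = 7.111 + 13.444 + 13.444 + 2.778 = 36.778; σ = 6.064 hours.
D = μ + z·σ = 55 + 1.282·6.064 = 62.8 hours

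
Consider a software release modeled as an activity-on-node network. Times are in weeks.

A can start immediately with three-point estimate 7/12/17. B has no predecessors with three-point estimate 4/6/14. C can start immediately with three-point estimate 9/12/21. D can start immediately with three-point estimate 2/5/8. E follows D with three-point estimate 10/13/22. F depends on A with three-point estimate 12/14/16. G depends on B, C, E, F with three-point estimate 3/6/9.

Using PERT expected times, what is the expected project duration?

32 weeks

te_A = (7 + 4·12 + 17)/6 = 72/6 = 12
te_B = (4 + 4·6 + 14)/6 = 42/6 = 7
te_C = (9 + 4·12 + 21)/6 = 78/6 = 13
te_D = (2 + 4·5 + 8)/6 = 30/6 = 5
te_E = (10 + 4·13 + 22)/6 = 84/6 = 14
te_F = (12 + 4·14 + 16)/6 = 84/6 = 14
te_G = (3 + 4·6 + 9)/6 = 36/6 = 6

Forward pass:
ES_A = 0; EF_A = 12
ES_B = 0; EF_B = 7
ES_C = 0; EF_C = 13
ES_D = 0; EF_D = 5
ES_E = 5; EF_E = 5+14 = 19
ES_F = 12; EF_F = 12+14 = 26
ES_G = max(EF_B=7, EF_C=13, EF_E=19, EF_F=26) = 26; EF_G = 26+6 = 32
Expected project duration μ = 32 weeks. Critical path: A → F → G.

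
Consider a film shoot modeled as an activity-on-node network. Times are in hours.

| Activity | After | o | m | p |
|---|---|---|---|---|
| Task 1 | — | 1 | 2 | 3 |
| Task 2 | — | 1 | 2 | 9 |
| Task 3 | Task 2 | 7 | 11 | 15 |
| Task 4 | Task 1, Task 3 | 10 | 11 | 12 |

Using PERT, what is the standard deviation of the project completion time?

te_Task 1 = (1 + 4·2 + 3)/6 = 12/6 = 2; σ²_Task 1 = ((3−1)/6)² = 0.111
te_Task 2 = (1 + 4·2 + 9)/6 = 18/6 = 3; σ²_Task 2 = ((9−1)/6)² = 1.778
te_Task 3 = (7 + 4·11 + 15)/6 = 66/6 = 11; σ²_Task 3 = ((15−7)/6)² = 1.778
te_Task 4 = (10 + 4·11 + 12)/6 = 66/6 = 11; σ²_Task 4 = ((12−10)/6)² = 0.111

Forward pass:
ES_Task 1 = 0; EF_Task 1 = 2
ES_Task 2 = 0; EF_Task 2 = 3
ES_Task 3 = 3; EF_Task 3 = 3+11 = 14
ES_Task 4 = max(EF_Task 1=2, EF_Task 3=14) = 14; EF_Task 4 = 14+11 = 25
Expected project duration μ = 25 hours. Critical path: Task 2 → Task 3 → Task 4.

Variance along critical path = 1.778 + 1.778 + 0.111 = 3.667
σ = √3.667 = 1.915 hours

1.91 hours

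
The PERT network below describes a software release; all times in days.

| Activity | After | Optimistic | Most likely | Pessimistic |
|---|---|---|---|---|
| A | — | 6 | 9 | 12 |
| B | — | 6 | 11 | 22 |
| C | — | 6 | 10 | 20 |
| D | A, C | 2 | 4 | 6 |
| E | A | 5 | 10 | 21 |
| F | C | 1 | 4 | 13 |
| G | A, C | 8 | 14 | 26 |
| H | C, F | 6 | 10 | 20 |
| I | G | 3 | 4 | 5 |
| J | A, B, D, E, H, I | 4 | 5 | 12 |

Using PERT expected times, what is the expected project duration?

36 days

te_A = (6 + 4·9 + 12)/6 = 54/6 = 9
te_B = (6 + 4·11 + 22)/6 = 72/6 = 12
te_C = (6 + 4·10 + 20)/6 = 66/6 = 11
te_D = (2 + 4·4 + 6)/6 = 24/6 = 4
te_E = (5 + 4·10 + 21)/6 = 66/6 = 11
te_F = (1 + 4·4 + 13)/6 = 30/6 = 5
te_G = (8 + 4·14 + 26)/6 = 90/6 = 15
te_H = (6 + 4·10 + 20)/6 = 66/6 = 11
te_I = (3 + 4·4 + 5)/6 = 24/6 = 4
te_J = (4 + 4·5 + 12)/6 = 36/6 = 6

Forward pass:
ES_A = 0; EF_A = 9
ES_B = 0; EF_B = 12
ES_C = 0; EF_C = 11
ES_D = max(EF_A=9, EF_C=11) = 11; EF_D = 11+4 = 15
ES_E = 9; EF_E = 9+11 = 20
ES_F = 11; EF_F = 11+5 = 16
ES_G = max(EF_A=9, EF_C=11) = 11; EF_G = 11+15 = 26
ES_H = max(EF_C=11, EF_F=16) = 16; EF_H = 16+11 = 27
ES_I = 26; EF_I = 26+4 = 30
ES_J = max(EF_A=9, EF_B=12, EF_D=15, EF_E=20, EF_H=27, EF_I=30) = 30; EF_J = 30+6 = 36
Expected project duration μ = 36 days. Critical path: C → G → I → J.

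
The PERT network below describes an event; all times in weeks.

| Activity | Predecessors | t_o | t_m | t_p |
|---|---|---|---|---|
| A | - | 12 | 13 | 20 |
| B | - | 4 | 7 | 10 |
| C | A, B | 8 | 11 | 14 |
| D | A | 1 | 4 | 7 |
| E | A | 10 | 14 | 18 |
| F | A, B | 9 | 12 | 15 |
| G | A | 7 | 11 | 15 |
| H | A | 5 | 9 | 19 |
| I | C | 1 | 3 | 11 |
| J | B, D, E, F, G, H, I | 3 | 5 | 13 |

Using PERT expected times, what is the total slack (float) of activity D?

11 weeks

te_A = (12 + 4·13 + 20)/6 = 84/6 = 14
te_B = (4 + 4·7 + 10)/6 = 42/6 = 7
te_C = (8 + 4·11 + 14)/6 = 66/6 = 11
te_D = (1 + 4·4 + 7)/6 = 24/6 = 4
te_E = (10 + 4·14 + 18)/6 = 84/6 = 14
te_F = (9 + 4·12 + 15)/6 = 72/6 = 12
te_G = (7 + 4·11 + 15)/6 = 66/6 = 11
te_H = (5 + 4·9 + 19)/6 = 60/6 = 10
te_I = (1 + 4·3 + 11)/6 = 24/6 = 4
te_J = (3 + 4·5 + 13)/6 = 36/6 = 6

Forward pass:
ES_A = 0; EF_A = 14
ES_B = 0; EF_B = 7
ES_C = max(EF_A=14, EF_B=7) = 14; EF_C = 14+11 = 25
ES_D = 14; EF_D = 14+4 = 18
ES_E = 14; EF_E = 14+14 = 28
ES_F = max(EF_A=14, EF_B=7) = 14; EF_F = 14+12 = 26
ES_G = 14; EF_G = 14+11 = 25
ES_H = 14; EF_H = 14+10 = 24
ES_I = 25; EF_I = 25+4 = 29
ES_J = max(EF_B=7, EF_D=18, EF_E=28, EF_F=26, EF_G=25, EF_H=24, EF_I=29) = 29; EF_J = 29+6 = 35
Expected project duration μ = 35 weeks. Critical path: A → C → I → J.

Backward pass:
LF_J = 35; LS_J = 35−6 = 29
LF_I = LS_J = 29; LS_I = 29−4 = 25
LF_H = LS_J = 29; LS_H = 29−10 = 19
LF_G = LS_J = 29; LS_G = 29−11 = 18
LF_F = LS_J = 29; LS_F = 29−12 = 17
LF_E = LS_J = 29; LS_E = 29−14 = 15
LF_D = LS_J = 29; LS_D = 29−4 = 25
LF_C = LS_I = 25; LS_C = 25−11 = 14
LF_B = min(LS_C=14, LS_F=17, LS_J=29) = 14; LS_B = 14−7 = 7
LF_A = min(LS_C=14, LS_D=25, LS_E=15, LS_F=17, LS_G=18, LS_H=19) = 14; LS_A = 14−14 = 0
Slack_D = LS_D − ES_D = 25 − 14 = 11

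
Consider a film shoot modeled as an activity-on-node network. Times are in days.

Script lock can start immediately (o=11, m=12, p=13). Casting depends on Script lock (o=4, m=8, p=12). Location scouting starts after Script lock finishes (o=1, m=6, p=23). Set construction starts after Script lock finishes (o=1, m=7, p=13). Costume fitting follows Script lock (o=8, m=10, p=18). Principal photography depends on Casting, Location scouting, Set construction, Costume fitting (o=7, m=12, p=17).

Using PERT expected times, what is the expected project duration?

te_Script lock = (11 + 4·12 + 13)/6 = 72/6 = 12
te_Casting = (4 + 4·8 + 12)/6 = 48/6 = 8
te_Location scouting = (1 + 4·6 + 23)/6 = 48/6 = 8
te_Set construction = (1 + 4·7 + 13)/6 = 42/6 = 7
te_Costume fitting = (8 + 4·10 + 18)/6 = 66/6 = 11
te_Principal photography = (7 + 4·12 + 17)/6 = 72/6 = 12

Forward pass:
ES_Script lock = 0; EF_Script lock = 12
ES_Casting = 12; EF_Casting = 12+8 = 20
ES_Location scouting = 12; EF_Location scouting = 12+8 = 20
ES_Set construction = 12; EF_Set construction = 12+7 = 19
ES_Costume fitting = 12; EF_Costume fitting = 12+11 = 23
ES_Principal photography = max(EF_Casting=20, EF_Location scouting=20, EF_Set construction=19, EF_Costume fitting=23) = 23; EF_Principal photography = 23+12 = 35
Expected project duration μ = 35 days. Critical path: Script lock → Costume fitting → Principal photography.

35 days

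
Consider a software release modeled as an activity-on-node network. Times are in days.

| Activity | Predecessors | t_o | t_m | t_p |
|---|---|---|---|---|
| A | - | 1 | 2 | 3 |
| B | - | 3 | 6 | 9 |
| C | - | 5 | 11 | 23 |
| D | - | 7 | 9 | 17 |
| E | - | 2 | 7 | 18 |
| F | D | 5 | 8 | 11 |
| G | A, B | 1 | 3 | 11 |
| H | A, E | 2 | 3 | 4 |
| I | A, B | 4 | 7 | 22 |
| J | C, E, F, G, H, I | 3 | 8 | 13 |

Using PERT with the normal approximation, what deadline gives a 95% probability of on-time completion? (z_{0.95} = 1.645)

30.2 days

te_A = (1 + 4·2 + 3)/6 = 12/6 = 2; σ²_A = ((3−1)/6)² = 0.111
te_B = (3 + 4·6 + 9)/6 = 36/6 = 6; σ²_B = ((9−3)/6)² = 1.000
te_C = (5 + 4·11 + 23)/6 = 72/6 = 12; σ²_C = ((23−5)/6)² = 9.000
te_D = (7 + 4·9 + 17)/6 = 60/6 = 10; σ²_D = ((17−7)/6)² = 2.778
te_E = (2 + 4·7 + 18)/6 = 48/6 = 8; σ²_E = ((18−2)/6)² = 7.111
te_F = (5 + 4·8 + 11)/6 = 48/6 = 8; σ²_F = ((11−5)/6)² = 1.000
te_G = (1 + 4·3 + 11)/6 = 24/6 = 4; σ²_G = ((11−1)/6)² = 2.778
te_H = (2 + 4·3 + 4)/6 = 18/6 = 3; σ²_H = ((4−2)/6)² = 0.111
te_I = (4 + 4·7 + 22)/6 = 54/6 = 9; σ²_I = ((22−4)/6)² = 9.000
te_J = (3 + 4·8 + 13)/6 = 48/6 = 8; σ²_J = ((13−3)/6)² = 2.778

Forward pass:
ES_A = 0; EF_A = 2
ES_B = 0; EF_B = 6
ES_C = 0; EF_C = 12
ES_D = 0; EF_D = 10
ES_E = 0; EF_E = 8
ES_F = 10; EF_F = 10+8 = 18
ES_G = max(EF_A=2, EF_B=6) = 6; EF_G = 6+4 = 10
ES_H = max(EF_A=2, EF_E=8) = 8; EF_H = 8+3 = 11
ES_I = max(EF_A=2, EF_B=6) = 6; EF_I = 6+9 = 15
ES_J = max(EF_C=12, EF_E=8, EF_F=18, EF_G=10, EF_H=11, EF_I=15) = 18; EF_J = 18+8 = 26
Expected project duration μ = 26 days. Critical path: D → F → J.

Variance along critical path = 2.778 + 1.000 + 2.778 = 6.556; σ = 2.560 days.
D = μ + z·σ = 26 + 1.645·2.560 = 30.2 days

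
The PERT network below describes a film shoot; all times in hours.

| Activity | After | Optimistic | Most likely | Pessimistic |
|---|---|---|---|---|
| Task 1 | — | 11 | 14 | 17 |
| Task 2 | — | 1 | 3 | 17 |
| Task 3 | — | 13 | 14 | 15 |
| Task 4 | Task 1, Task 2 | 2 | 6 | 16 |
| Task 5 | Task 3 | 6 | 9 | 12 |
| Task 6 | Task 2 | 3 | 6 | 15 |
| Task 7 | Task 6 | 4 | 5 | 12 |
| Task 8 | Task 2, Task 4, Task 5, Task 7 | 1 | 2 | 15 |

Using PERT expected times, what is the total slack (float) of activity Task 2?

te_Task 1 = (11 + 4·14 + 17)/6 = 84/6 = 14
te_Task 2 = (1 + 4·3 + 17)/6 = 30/6 = 5
te_Task 3 = (13 + 4·14 + 15)/6 = 84/6 = 14
te_Task 4 = (2 + 4·6 + 16)/6 = 42/6 = 7
te_Task 5 = (6 + 4·9 + 12)/6 = 54/6 = 9
te_Task 6 = (3 + 4·6 + 15)/6 = 42/6 = 7
te_Task 7 = (4 + 4·5 + 12)/6 = 36/6 = 6
te_Task 8 = (1 + 4·2 + 15)/6 = 24/6 = 4

Forward pass:
ES_Task 1 = 0; EF_Task 1 = 14
ES_Task 2 = 0; EF_Task 2 = 5
ES_Task 3 = 0; EF_Task 3 = 14
ES_Task 4 = max(EF_Task 1=14, EF_Task 2=5) = 14; EF_Task 4 = 14+7 = 21
ES_Task 5 = 14; EF_Task 5 = 14+9 = 23
ES_Task 6 = 5; EF_Task 6 = 5+7 = 12
ES_Task 7 = 12; EF_Task 7 = 12+6 = 18
ES_Task 8 = max(EF_Task 2=5, EF_Task 4=21, EF_Task 5=23, EF_Task 7=18) = 23; EF_Task 8 = 23+4 = 27
Expected project duration μ = 27 hours. Critical path: Task 3 → Task 5 → Task 8.

Backward pass:
LF_Task 8 = 27; LS_Task 8 = 27−4 = 23
LF_Task 7 = LS_Task 8 = 23; LS_Task 7 = 23−6 = 17
LF_Task 6 = LS_Task 7 = 17; LS_Task 6 = 17−7 = 10
LF_Task 5 = LS_Task 8 = 23; LS_Task 5 = 23−9 = 14
LF_Task 4 = LS_Task 8 = 23; LS_Task 4 = 23−7 = 16
LF_Task 3 = LS_Task 5 = 14; LS_Task 3 = 14−14 = 0
LF_Task 2 = min(LS_Task 4=16, LS_Task 6=10, LS_Task 8=23) = 10; LS_Task 2 = 10−5 = 5
LF_Task 1 = LS_Task 4 = 16; LS_Task 1 = 16−14 = 2
Slack_Task 2 = LS_Task 2 − ES_Task 2 = 5 − 0 = 5

5 hours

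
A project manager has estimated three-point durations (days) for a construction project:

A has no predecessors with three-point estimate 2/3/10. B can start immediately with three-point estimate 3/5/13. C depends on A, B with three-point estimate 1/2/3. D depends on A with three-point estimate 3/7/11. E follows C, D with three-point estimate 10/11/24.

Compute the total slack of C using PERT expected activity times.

te_A = (2 + 4·3 + 10)/6 = 24/6 = 4
te_B = (3 + 4·5 + 13)/6 = 36/6 = 6
te_C = (1 + 4·2 + 3)/6 = 12/6 = 2
te_D = (3 + 4·7 + 11)/6 = 42/6 = 7
te_E = (10 + 4·11 + 24)/6 = 78/6 = 13

Forward pass:
ES_A = 0; EF_A = 4
ES_B = 0; EF_B = 6
ES_C = max(EF_A=4, EF_B=6) = 6; EF_C = 6+2 = 8
ES_D = 4; EF_D = 4+7 = 11
ES_E = max(EF_C=8, EF_D=11) = 11; EF_E = 11+13 = 24
Expected project duration μ = 24 days. Critical path: A → D → E.

Backward pass:
LF_E = 24; LS_E = 24−13 = 11
LF_D = LS_E = 11; LS_D = 11−7 = 4
LF_C = LS_E = 11; LS_C = 11−2 = 9
LF_B = LS_C = 9; LS_B = 9−6 = 3
LF_A = min(LS_C=9, LS_D=4) = 4; LS_A = 4−4 = 0
Slack_C = LS_C − ES_C = 9 − 6 = 3

3 days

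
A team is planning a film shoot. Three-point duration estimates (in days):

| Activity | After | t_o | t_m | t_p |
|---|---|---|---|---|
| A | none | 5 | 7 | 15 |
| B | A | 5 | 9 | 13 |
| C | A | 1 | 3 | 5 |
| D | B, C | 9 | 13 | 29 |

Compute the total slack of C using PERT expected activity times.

te_A = (5 + 4·7 + 15)/6 = 48/6 = 8
te_B = (5 + 4·9 + 13)/6 = 54/6 = 9
te_C = (1 + 4·3 + 5)/6 = 18/6 = 3
te_D = (9 + 4·13 + 29)/6 = 90/6 = 15

Forward pass:
ES_A = 0; EF_A = 8
ES_B = 8; EF_B = 8+9 = 17
ES_C = 8; EF_C = 8+3 = 11
ES_D = max(EF_B=17, EF_C=11) = 17; EF_D = 17+15 = 32
Expected project duration μ = 32 days. Critical path: A → B → D.

Backward pass:
LF_D = 32; LS_D = 32−15 = 17
LF_C = LS_D = 17; LS_C = 17−3 = 14
LF_B = LS_D = 17; LS_B = 17−9 = 8
LF_A = min(LS_B=8, LS_C=14) = 8; LS_A = 8−8 = 0
Slack_C = LS_C − ES_C = 14 − 8 = 6

6 days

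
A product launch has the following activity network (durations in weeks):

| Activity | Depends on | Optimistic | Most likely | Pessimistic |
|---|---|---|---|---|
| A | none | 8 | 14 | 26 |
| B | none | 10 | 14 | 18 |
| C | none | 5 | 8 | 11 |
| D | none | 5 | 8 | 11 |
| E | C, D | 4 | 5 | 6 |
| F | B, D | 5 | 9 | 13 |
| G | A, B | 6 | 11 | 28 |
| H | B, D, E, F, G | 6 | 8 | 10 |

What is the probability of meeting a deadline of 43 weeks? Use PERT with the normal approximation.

0.928

te_A = (8 + 4·14 + 26)/6 = 90/6 = 15; σ²_A = ((26−8)/6)² = 9.000
te_B = (10 + 4·14 + 18)/6 = 84/6 = 14; σ²_B = ((18−10)/6)² = 1.778
te_C = (5 + 4·8 + 11)/6 = 48/6 = 8; σ²_C = ((11−5)/6)² = 1.000
te_D = (5 + 4·8 + 11)/6 = 48/6 = 8; σ²_D = ((11−5)/6)² = 1.000
te_E = (4 + 4·5 + 6)/6 = 30/6 = 5; σ²_E = ((6−4)/6)² = 0.111
te_F = (5 + 4·9 + 13)/6 = 54/6 = 9; σ²_F = ((13−5)/6)² = 1.778
te_G = (6 + 4·11 + 28)/6 = 78/6 = 13; σ²_G = ((28−6)/6)² = 13.444
te_H = (6 + 4·8 + 10)/6 = 48/6 = 8; σ²_H = ((10−6)/6)² = 0.444

Forward pass:
ES_A = 0; EF_A = 15
ES_B = 0; EF_B = 14
ES_C = 0; EF_C = 8
ES_D = 0; EF_D = 8
ES_E = max(EF_C=8, EF_D=8) = 8; EF_E = 8+5 = 13
ES_F = max(EF_B=14, EF_D=8) = 14; EF_F = 14+9 = 23
ES_G = max(EF_A=15, EF_B=14) = 15; EF_G = 15+13 = 28
ES_H = max(EF_B=14, EF_D=8, EF_E=13, EF_F=23, EF_G=28) = 28; EF_H = 28+8 = 36
Expected project duration μ = 36 weeks. Critical path: A → G → H.

Variance along critical path = 9.000 + 13.444 + 0.444 = 22.889; σ = √22.889 = 4.784 weeks.
Z = (43 − 36) / 4.784 = 1.463
P(T ≤ 43) = Φ(1.463) ≈ 0.928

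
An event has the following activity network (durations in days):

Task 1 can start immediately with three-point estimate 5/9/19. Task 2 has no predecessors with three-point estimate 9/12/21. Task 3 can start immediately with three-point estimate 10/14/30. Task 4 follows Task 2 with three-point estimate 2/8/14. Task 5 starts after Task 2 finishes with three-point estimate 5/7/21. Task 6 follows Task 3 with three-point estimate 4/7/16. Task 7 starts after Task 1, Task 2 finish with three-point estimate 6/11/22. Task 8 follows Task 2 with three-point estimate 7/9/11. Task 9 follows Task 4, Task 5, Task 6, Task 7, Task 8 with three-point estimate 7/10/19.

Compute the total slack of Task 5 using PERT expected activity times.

te_Task 1 = (5 + 4·9 + 19)/6 = 60/6 = 10
te_Task 2 = (9 + 4·12 + 21)/6 = 78/6 = 13
te_Task 3 = (10 + 4·14 + 30)/6 = 96/6 = 16
te_Task 4 = (2 + 4·8 + 14)/6 = 48/6 = 8
te_Task 5 = (5 + 4·7 + 21)/6 = 54/6 = 9
te_Task 6 = (4 + 4·7 + 16)/6 = 48/6 = 8
te_Task 7 = (6 + 4·11 + 22)/6 = 72/6 = 12
te_Task 8 = (7 + 4·9 + 11)/6 = 54/6 = 9
te_Task 9 = (7 + 4·10 + 19)/6 = 66/6 = 11

Forward pass:
ES_Task 1 = 0; EF_Task 1 = 10
ES_Task 2 = 0; EF_Task 2 = 13
ES_Task 3 = 0; EF_Task 3 = 16
ES_Task 4 = 13; EF_Task 4 = 13+8 = 21
ES_Task 5 = 13; EF_Task 5 = 13+9 = 22
ES_Task 6 = 16; EF_Task 6 = 16+8 = 24
ES_Task 7 = max(EF_Task 1=10, EF_Task 2=13) = 13; EF_Task 7 = 13+12 = 25
ES_Task 8 = 13; EF_Task 8 = 13+9 = 22
ES_Task 9 = max(EF_Task 4=21, EF_Task 5=22, EF_Task 6=24, EF_Task 7=25, EF_Task 8=22) = 25; EF_Task 9 = 25+11 = 36
Expected project duration μ = 36 days. Critical path: Task 2 → Task 7 → Task 9.

Backward pass:
LF_Task 9 = 36; LS_Task 9 = 36−11 = 25
LF_Task 8 = LS_Task 9 = 25; LS_Task 8 = 25−9 = 16
LF_Task 7 = LS_Task 9 = 25; LS_Task 7 = 25−12 = 13
LF_Task 6 = LS_Task 9 = 25; LS_Task 6 = 25−8 = 17
LF_Task 5 = LS_Task 9 = 25; LS_Task 5 = 25−9 = 16
LF_Task 4 = LS_Task 9 = 25; LS_Task 4 = 25−8 = 17
LF_Task 3 = LS_Task 6 = 17; LS_Task 3 = 17−16 = 1
LF_Task 2 = min(LS_Task 4=17, LS_Task 5=16, LS_Task 7=13, LS_Task 8=16) = 13; LS_Task 2 = 13−13 = 0
LF_Task 1 = LS_Task 7 = 13; LS_Task 1 = 13−10 = 3
Slack_Task 5 = LS_Task 5 − ES_Task 5 = 16 − 13 = 3

3 days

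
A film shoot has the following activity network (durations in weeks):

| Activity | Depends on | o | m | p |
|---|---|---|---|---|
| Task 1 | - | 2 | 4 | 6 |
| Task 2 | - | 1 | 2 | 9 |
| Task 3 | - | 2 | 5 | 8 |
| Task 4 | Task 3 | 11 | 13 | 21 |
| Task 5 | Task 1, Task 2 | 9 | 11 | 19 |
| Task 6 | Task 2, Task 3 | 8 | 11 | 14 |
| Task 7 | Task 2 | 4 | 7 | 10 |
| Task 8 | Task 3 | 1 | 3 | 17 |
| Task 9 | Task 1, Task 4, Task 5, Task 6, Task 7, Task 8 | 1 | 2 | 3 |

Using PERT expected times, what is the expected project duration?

te_Task 1 = (2 + 4·4 + 6)/6 = 24/6 = 4
te_Task 2 = (1 + 4·2 + 9)/6 = 18/6 = 3
te_Task 3 = (2 + 4·5 + 8)/6 = 30/6 = 5
te_Task 4 = (11 + 4·13 + 21)/6 = 84/6 = 14
te_Task 5 = (9 + 4·11 + 19)/6 = 72/6 = 12
te_Task 6 = (8 + 4·11 + 14)/6 = 66/6 = 11
te_Task 7 = (4 + 4·7 + 10)/6 = 42/6 = 7
te_Task 8 = (1 + 4·3 + 17)/6 = 30/6 = 5
te_Task 9 = (1 + 4·2 + 3)/6 = 12/6 = 2

Forward pass:
ES_Task 1 = 0; EF_Task 1 = 4
ES_Task 2 = 0; EF_Task 2 = 3
ES_Task 3 = 0; EF_Task 3 = 5
ES_Task 4 = 5; EF_Task 4 = 5+14 = 19
ES_Task 5 = max(EF_Task 1=4, EF_Task 2=3) = 4; EF_Task 5 = 4+12 = 16
ES_Task 6 = max(EF_Task 2=3, EF_Task 3=5) = 5; EF_Task 6 = 5+11 = 16
ES_Task 7 = 3; EF_Task 7 = 3+7 = 10
ES_Task 8 = 5; EF_Task 8 = 5+5 = 10
ES_Task 9 = max(EF_Task 1=4, EF_Task 4=19, EF_Task 5=16, EF_Task 6=16, EF_Task 7=10, EF_Task 8=10) = 19; EF_Task 9 = 19+2 = 21
Expected project duration μ = 21 weeks. Critical path: Task 3 → Task 4 → Task 9.

21 weeks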